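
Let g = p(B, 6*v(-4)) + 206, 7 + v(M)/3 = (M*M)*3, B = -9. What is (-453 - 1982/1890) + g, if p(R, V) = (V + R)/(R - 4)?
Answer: -3736183/12285 ≈ -304.13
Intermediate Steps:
v(M) = -21 + 9*M² (v(M) = -21 + 3*((M*M)*3) = -21 + 3*(M²*3) = -21 + 3*(3*M²) = -21 + 9*M²)
p(R, V) = (R + V)/(-4 + R)
g = 1949/13 (g = (-9 + 6*(-21 + 9*(-4)²))/(-4 - 9) + 206 = (-9 + 6*(-21 + 9*16))/(-13) + 206 = -(-9 + 6*(-21 + 144))/13 + 206 = -(-9 + 6*123)/13 + 206 = -(-9 + 738)/13 + 206 = -1/13*729 + 206 = -729/13 + 206 = 1949/13 ≈ 149.92)
(-453 - 1982/1890) + g = (-453 - 1982/1890) + 1949/13 = (-453 - 1982*1/1890) + 1949/13 = (-453 - 991/945) + 1949/13 = -429076/945 + 1949/13 = -3736183/12285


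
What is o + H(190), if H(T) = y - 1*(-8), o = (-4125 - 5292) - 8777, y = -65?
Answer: -18251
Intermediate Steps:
o = -18194 (o = -9417 - 8777 = -18194)
H(T) = -57 (H(T) = -65 - 1*(-8) = -65 + 8 = -57)
o + H(190) = -18194 - 57 = -18251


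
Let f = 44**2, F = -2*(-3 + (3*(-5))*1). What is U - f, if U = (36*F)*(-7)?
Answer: -11008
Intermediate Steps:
F = 36 (F = -2*(-3 - 15*1) = -2*(-3 - 15) = -2*(-18) = 36)
f = 1936
U = -9072 (U = (36*36)*(-7) = 1296*(-7) = -9072)
U - f = -9072 - 1*1936 = -9072 - 1936 = -11008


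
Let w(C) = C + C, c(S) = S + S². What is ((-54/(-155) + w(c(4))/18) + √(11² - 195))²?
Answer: -131146454/1946025 + 7172*I*√74/1395 ≈ -67.392 + 44.226*I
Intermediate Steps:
w(C) = 2*C
((-54/(-155) + w(c(4))/18) + √(11² - 195))² = ((-54/(-155) + (2*(4*(1 + 4)))/18) + √(11² - 195))² = ((-54*(-1/155) + (2*(4*5))*(1/18)) + √(121 - 195))² = ((54/155 + (2*20)*(1/18)) + √(-74))² = ((54/155 + 40*(1/18)) + I*√74)² = ((54/155 + 20/9) + I*√74)² = (3586/1395 + I*√74)²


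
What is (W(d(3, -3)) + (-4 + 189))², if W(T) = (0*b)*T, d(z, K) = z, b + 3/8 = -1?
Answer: 34225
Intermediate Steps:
b = -11/8 (b = -3/8 - 1 = -11/8 ≈ -1.3750)
W(T) = 0 (W(T) = (0*(-11/8))*T = 0*T = 0)
(W(d(3, -3)) + (-4 + 189))² = (0 + (-4 + 189))² = (0 + 185)² = 185² = 34225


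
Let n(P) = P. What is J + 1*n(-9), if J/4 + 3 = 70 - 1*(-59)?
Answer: 495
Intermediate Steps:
J = 504 (J = -12 + 4*(70 - 1*(-59)) = -12 + 4*(70 + 59) = -12 + 4*129 = -12 + 516 = 504)
J + 1*n(-9) = 504 + 1*(-9) = 504 - 9 = 495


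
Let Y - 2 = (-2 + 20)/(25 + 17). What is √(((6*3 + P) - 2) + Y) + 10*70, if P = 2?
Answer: 700 + √1001/7 ≈ 704.52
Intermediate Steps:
Y = 17/7 (Y = 2 + (-2 + 20)/(25 + 17) = 2 + 18/42 = 2 + 18*(1/42) = 2 + 3/7 = 17/7 ≈ 2.4286)
√(((6*3 + P) - 2) + Y) + 10*70 = √(((6*3 + 2) - 2) + 17/7) + 10*70 = √(((18 + 2) - 2) + 17/7) + 700 = √((20 - 2) + 17/7) + 700 = √(18 + 17/7) + 700 = √(143/7) + 700 = √1001/7 + 700 = 700 + √1001/7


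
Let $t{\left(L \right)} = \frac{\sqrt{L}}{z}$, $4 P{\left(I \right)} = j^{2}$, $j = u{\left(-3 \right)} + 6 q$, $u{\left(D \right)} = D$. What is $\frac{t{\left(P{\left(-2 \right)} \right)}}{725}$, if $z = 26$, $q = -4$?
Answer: $\frac{27}{37700} \approx 0.00071618$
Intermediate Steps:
$j = -27$ ($j = -3 + 6 \left(-4\right) = -3 - 24 = -27$)
$P{\left(I \right)} = \frac{729}{4}$ ($P{\left(I \right)} = \frac{\left(-27\right)^{2}}{4} = \frac{1}{4} \cdot 729 = \frac{729}{4}$)
$t{\left(L \right)} = \frac{\sqrt{L}}{26}$
$\frac{t{\left(P{\left(-2 \right)} \right)}}{725} = \frac{\frac{1}{26} \sqrt{\frac{729}{4}}}{725} = \frac{1}{26} \cdot \frac{27}{2} \cdot \frac{1}{725} = \frac{27}{52} \cdot \frac{1}{725} = \frac{27}{37700}$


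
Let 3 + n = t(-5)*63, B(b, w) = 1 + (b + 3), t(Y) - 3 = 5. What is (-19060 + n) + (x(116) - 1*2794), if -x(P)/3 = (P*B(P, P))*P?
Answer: -4865513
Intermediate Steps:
t(Y) = 8 (t(Y) = 3 + 5 = 8)
B(b, w) = 4 + b (B(b, w) = 1 + (3 + b) = 4 + b)
x(P) = -3*P²*(4 + P) (x(P) = -3*P*(4 + P)*P = -3*P²*(4 + P))
n = 501 (n = -3 + 8*63 = -3 + 504 = 501)
(-19060 + n) + (x(116) - 1*2794) = (-19060 + 501) + (3*116²*(-4 - 1*116) - 1*2794) = -18559 + (3*13456*(-4 - 116) - 2794) = -18559 + (3*13456*(-120) - 2794) = -18559 + (-4844160 - 2794) = -18559 - 4846954 = -4865513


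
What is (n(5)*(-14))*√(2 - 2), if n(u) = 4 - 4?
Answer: 0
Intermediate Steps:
n(u) = 0
(n(5)*(-14))*√(2 - 2) = (0*(-14))*√(2 - 2) = 0*√0 = 0*0 = 0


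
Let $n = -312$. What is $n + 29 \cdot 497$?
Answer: $14101$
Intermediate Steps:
$n + 29 \cdot 497 = -312 + 29 \cdot 497 = -312 + 14413 = 14101$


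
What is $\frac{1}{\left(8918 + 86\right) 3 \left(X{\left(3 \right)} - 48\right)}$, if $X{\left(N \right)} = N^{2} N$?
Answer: $- \frac{1}{567252} \approx -1.7629 \cdot 10^{-6}$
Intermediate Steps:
$X{\left(N \right)} = N^{3}$
$\frac{1}{\left(8918 + 86\right) 3 \left(X{\left(3 \right)} - 48\right)} = \frac{1}{\left(8918 + 86\right) 3 \left(3^{3} - 48\right)} = \frac{1}{9004 \cdot 3 \left(27 - 48\right)} = \frac{1}{9004 \cdot 3 \left(-21\right)} = \frac{1}{9004 \left(-63\right)} = \frac{1}{9004} \left(- \frac{1}{63}\right) = - \frac{1}{567252}$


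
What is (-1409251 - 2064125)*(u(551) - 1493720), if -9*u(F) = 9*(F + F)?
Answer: 5192078859072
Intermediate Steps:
u(F) = -2*F (u(F) = -(F + F) = -2*F)
(-1409251 - 2064125)*(u(551) - 1493720) = (-1409251 - 2064125)*(-2*551 - 1493720) = -3473376*(-1102 - 1493720) = -3473376*(-1494822) = 5192078859072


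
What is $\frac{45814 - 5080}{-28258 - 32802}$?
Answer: $- \frac{20367}{30530} \approx -0.66711$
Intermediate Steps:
$\frac{45814 - 5080}{-28258 - 32802} = \frac{40734}{-61060} = 40734 \left(- \frac{1}{61060}\right) = - \frac{20367}{30530}$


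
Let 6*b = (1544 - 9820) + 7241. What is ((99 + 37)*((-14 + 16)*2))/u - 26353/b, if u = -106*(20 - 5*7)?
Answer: 2799674/18285 ≈ 153.11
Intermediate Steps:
u = 1590 (u = -106*(20 - 35) = -106*(-15) = 1590)
b = -345/2 (b = ((1544 - 9820) + 7241)/6 = (-8276 + 7241)/6 = (⅙)*(-1035) = -345/2 ≈ -172.50)
((99 + 37)*((-14 + 16)*2))/u - 26353/b = ((99 + 37)*((-14 + 16)*2))/1590 - 26353/(-345/2) = (136*(2*2))*(1/1590) - 26353*(-2/345) = (136*4)*(1/1590) + 52706/345 = 544*(1/1590) + 52706/345 = 272/795 + 52706/345 = 2799674/18285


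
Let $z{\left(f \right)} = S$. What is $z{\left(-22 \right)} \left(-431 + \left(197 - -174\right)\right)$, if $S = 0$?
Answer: $0$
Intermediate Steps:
$z{\left(f \right)} = 0$
$z{\left(-22 \right)} \left(-431 + \left(197 - -174\right)\right) = 0 \left(-431 + \left(197 - -174\right)\right) = 0 \left(-431 + \left(197 + 174\right)\right) = 0 \left(-431 + 371\right) = 0 \left(-60\right) = 0$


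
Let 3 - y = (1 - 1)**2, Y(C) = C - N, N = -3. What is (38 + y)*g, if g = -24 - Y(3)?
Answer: -1230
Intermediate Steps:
Y(C) = 3 + C (Y(C) = C - 1*(-3) = C + 3 = 3 + C)
g = -30 (g = -24 - (3 + 3) = -24 - 1*6 = -24 - 6 = -30)
y = 3 (y = 3 - (1 - 1)**2 = 3 - 1*0**2 = 3 - 1*0 = 3 + 0 = 3)
(38 + y)*g = (38 + 3)*(-30) = 41*(-30) = -1230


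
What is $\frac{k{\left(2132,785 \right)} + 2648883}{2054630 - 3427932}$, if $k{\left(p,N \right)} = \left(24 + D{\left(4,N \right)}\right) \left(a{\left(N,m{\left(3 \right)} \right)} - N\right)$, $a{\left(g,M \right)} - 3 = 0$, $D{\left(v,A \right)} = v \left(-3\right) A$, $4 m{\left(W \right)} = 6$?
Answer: $- \frac{9996555}{1373302} \approx -7.2792$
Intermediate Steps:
$m{\left(W \right)} = \frac{3}{2}$ ($m{\left(W \right)} = \frac{1}{4} \cdot 6 = \frac{3}{2}$)
$D{\left(v,A \right)} = - 3 A v$ ($D{\left(v,A \right)} = - 3 v A = - 3 A v$)
$a{\left(g,M \right)} = 3$ ($a{\left(g,M \right)} = 3 + 0 = 3$)
$k{\left(p,N \right)} = \left(3 - N\right) \left(24 - 12 N\right)$ ($k{\left(p,N \right)} = \left(24 - 3 N 4\right) \left(3 - N\right) = \left(24 - 12 N\right) \left(3 - N\right) = \left(3 - N\right) \left(24 - 12 N\right)$)
$\frac{k{\left(2132,785 \right)} + 2648883}{2054630 - 3427932} = \frac{\left(72 - 47100 + 12 \cdot 785^{2}\right) + 2648883}{2054630 - 3427932} = \frac{\left(72 - 47100 + 12 \cdot 616225\right) + 2648883}{-1373302} = \left(\left(72 - 47100 + 7394700\right) + 2648883\right) \left(- \frac{1}{1373302}\right) = \left(7347672 + 2648883\right) \left(- \frac{1}{1373302}\right) = 9996555 \left(- \frac{1}{1373302}\right) = - \frac{9996555}{1373302}$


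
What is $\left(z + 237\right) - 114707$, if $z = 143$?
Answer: $-114327$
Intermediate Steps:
$\left(z + 237\right) - 114707 = \left(143 + 237\right) - 114707 = 380 - 114707 = -114327$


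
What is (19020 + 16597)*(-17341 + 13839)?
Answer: -124730734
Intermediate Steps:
(19020 + 16597)*(-17341 + 13839) = 35617*(-3502) = -124730734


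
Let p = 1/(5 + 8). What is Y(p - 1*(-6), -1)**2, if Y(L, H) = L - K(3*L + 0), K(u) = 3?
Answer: 1600/169 ≈ 9.4675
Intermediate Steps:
p = 1/13 ≈ 0.076923
Y(L, H) = -3 + L (Y(L, H) = L - 1*3 = L - 3 = -3 + L)
Y(p - 1*(-6), -1)**2 = (-3 + (1/13 - 1*(-6)))**2 = (-3 + (1/13 + 6))**2 = (-3 + 79/13)**2 = (40/13)**2 = 1600/169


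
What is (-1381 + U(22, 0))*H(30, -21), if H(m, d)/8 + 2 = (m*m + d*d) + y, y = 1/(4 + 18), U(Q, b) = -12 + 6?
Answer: -163438532/11 ≈ -1.4858e+7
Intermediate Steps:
U(Q, b) = -6
y = 1/22 ≈ 0.045455
H(m, d) = -172/11 + 8*d**2 + 8*m**2 (H(m, d) = -16 + 8*((m*m + d*d) + 1/22) = -16 + 8*((m**2 + d**2) + 1/22) = -16 + 8*((d**2 + m**2) + 1/22) = -16 + 8*(1/22 + d**2 + m**2) = -16 + (4/11 + 8*d**2 + 8*m**2) = -172/11 + 8*d**2 + 8*m**2)
(-1381 + U(22, 0))*H(30, -21) = (-1381 - 6)*(-172/11 + 8*(-21)**2 + 8*30**2) = -1387*(-172/11 + 8*441 + 8*900) = -1387*(-172/11 + 3528 + 7200) = -1387*117836/11 = -163438532/11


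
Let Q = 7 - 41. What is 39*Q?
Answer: -1326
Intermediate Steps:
Q = -34
39*Q = 39*(-34) = -1326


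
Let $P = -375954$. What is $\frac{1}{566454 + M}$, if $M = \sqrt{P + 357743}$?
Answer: $\frac{566454}{320870152327} - \frac{i \sqrt{18211}}{320870152327} \approx 1.7654 \cdot 10^{-6} - 4.2057 \cdot 10^{-10} i$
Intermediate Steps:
$M = i \sqrt{18211}$ ($M = \sqrt{-375954 + 357743} = \sqrt{-18211} = i \sqrt{18211} \approx 134.95 i$)
$\frac{1}{566454 + M} = \frac{1}{566454 + i \sqrt{18211}}$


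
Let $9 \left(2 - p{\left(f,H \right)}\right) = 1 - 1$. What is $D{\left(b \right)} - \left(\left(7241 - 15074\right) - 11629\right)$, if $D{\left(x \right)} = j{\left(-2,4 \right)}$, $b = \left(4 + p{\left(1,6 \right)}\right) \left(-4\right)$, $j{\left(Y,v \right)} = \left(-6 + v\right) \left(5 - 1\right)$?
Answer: $19454$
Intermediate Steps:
$p{\left(f,H \right)} = 2$ ($p{\left(f,H \right)} = 2 - \frac{1 - 1}{9} = 2 - 0 = 2 + 0 = 2$)
$j{\left(Y,v \right)} = -24 + 4 v$ ($j{\left(Y,v \right)} = \left(-6 + v\right) 4 = -24 + 4 v$)
$b = -24$ ($b = \left(4 + 2\right) \left(-4\right) = 6 \left(-4\right) = -24$)
$D{\left(x \right)} = -8$ ($D{\left(x \right)} = -24 + 4 \cdot 4 = -24 + 16 = -8$)
$D{\left(b \right)} - \left(\left(7241 - 15074\right) - 11629\right) = -8 - \left(\left(7241 - 15074\right) - 11629\right) = -8 - \left(-7833 - 11629\right) = -8 - -19462 = -8 + 19462 = 19454$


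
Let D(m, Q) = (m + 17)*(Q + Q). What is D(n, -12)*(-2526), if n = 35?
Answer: 3152448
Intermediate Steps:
D(m, Q) = 2*Q*(17 + m) (D(m, Q) = (17 + m)*(2*Q) = 2*Q*(17 + m))
D(n, -12)*(-2526) = (2*(-12)*(17 + 35))*(-2526) = (2*(-12)*52)*(-2526) = -1248*(-2526) = 3152448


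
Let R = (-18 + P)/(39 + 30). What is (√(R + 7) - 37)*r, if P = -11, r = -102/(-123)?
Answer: -1258/41 + 34*√31326/2829 ≈ -28.556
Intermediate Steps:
r = 34/41 (r = -102*(-1/123) = 34/41 ≈ 0.82927)
R = -29/69 (R = (-18 - 11)/(39 + 30) = -29/69 ≈ -0.42029)
(√(R + 7) - 37)*r = (√(-29/69 + 7) - 37)*(34/41) = (√(454/69) - 37)*(34/41) = (√31326/69 - 37)*(34/41) = (-37 + √31326/69)*(34/41) = -1258/41 + 34*√31326/2829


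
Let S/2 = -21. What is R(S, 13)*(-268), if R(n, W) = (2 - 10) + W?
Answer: -1340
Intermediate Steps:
S = -42 (S = 2*(-21) = -42)
R(n, W) = -8 + W
R(S, 13)*(-268) = (-8 + 13)*(-268) = 5*(-268) = -1340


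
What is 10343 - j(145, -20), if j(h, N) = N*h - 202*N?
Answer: 9203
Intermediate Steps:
j(h, N) = -202*N + N*h
10343 - j(145, -20) = 10343 - (-20)*(-202 + 145) = 10343 - (-20)*(-57) = 10343 - 1*1140 = 10343 - 1140 = 9203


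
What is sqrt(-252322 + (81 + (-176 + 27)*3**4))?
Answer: I*sqrt(264310) ≈ 514.11*I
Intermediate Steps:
sqrt(-252322 + (81 + (-176 + 27)*3**4)) = sqrt(-252322 + (81 - 149*81)) = sqrt(-252322 + (81 - 12069)) = sqrt(-252322 - 11988) = sqrt(-264310) = I*sqrt(264310)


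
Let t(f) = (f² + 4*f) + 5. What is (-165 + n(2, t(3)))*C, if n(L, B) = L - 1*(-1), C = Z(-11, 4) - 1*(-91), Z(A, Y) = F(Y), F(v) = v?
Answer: -15390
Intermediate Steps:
Z(A, Y) = Y
t(f) = 5 + f² + 4*f
C = 95 (C = 4 - 1*(-91) = 4 + 91 = 95)
n(L, B) = 1 + L (n(L, B) = L + 1 = 1 + L)
(-165 + n(2, t(3)))*C = (-165 + (1 + 2))*95 = (-165 + 3)*95 = -162*95 = -15390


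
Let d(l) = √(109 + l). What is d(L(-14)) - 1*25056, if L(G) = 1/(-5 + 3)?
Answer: -25056 + √434/2 ≈ -25046.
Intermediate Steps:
L(G) = -½ (L(G) = 1/(-2) = -½)
d(L(-14)) - 1*25056 = √(109 - ½) - 1*25056 = √(217/2) - 25056 = √434/2 - 25056 = -25056 + √434/2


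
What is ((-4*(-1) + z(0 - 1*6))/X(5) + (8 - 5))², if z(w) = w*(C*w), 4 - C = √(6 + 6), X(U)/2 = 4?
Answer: 2821/4 - 387*√3 ≈ 34.946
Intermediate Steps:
X(U) = 8 (X(U) = 2*4 = 8)
C = 4 - 2*√3 (C = 4 - √(6 + 6) = 4 - √12 = 4 - 2*√3 ≈ 0.53590)
z(w) = w²*(4 - 2*√3) (z(w) = w*((4 - 2*√3)*w) = w*(w*(4 - 2*√3)) = w²*(4 - 2*√3))
((-4*(-1) + z(0 - 1*6))/X(5) + (8 - 5))² = ((-4*(-1) + 2*(0 - 1*6)²*(2 - √3))/8 + (8 - 5))² = ((4 + 2*(0 - 6)²*(2 - √3))*(⅛) + 3)² = ((4 + 2*(-6)²*(2 - √3))*(⅛) + 3)² = ((4 + 2*36*(2 - √3))*(⅛) + 3)² = ((4 + (144 - 72*√3))*(⅛) + 3)² = ((148 - 72*√3)*(⅛) + 3)² = ((37/2 - 9*√3) + 3)² = (43/2 - 9*√3)²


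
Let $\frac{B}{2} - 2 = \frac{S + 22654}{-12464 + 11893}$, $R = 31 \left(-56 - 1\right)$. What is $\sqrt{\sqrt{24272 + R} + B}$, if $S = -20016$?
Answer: $\frac{\sqrt{-1708432 + 326041 \sqrt{22505}}}{571} \approx 12.032$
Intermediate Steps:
$R = -1767$ ($R = 31 \left(-57\right) = -1767$)
$B = - \frac{2992}{571}$ ($B = 4 + 2 \frac{-20016 + 22654}{-12464 + 11893} = 4 + 2 \frac{2638}{-571} = 4 + 2 \cdot 2638 \left(- \frac{1}{571}\right) = 4 + 2 \left(- \frac{2638}{571}\right) = 4 - \frac{5276}{571} = - \frac{2992}{571} \approx -5.2399$)
$\sqrt{\sqrt{24272 + R} + B} = \sqrt{\sqrt{24272 - 1767} - \frac{2992}{571}} = \sqrt{\sqrt{22505} - \frac{2992}{571}} = \sqrt{- \frac{2992}{571} + \sqrt{22505}}$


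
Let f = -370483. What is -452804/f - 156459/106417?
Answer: -9779356429/39425689411 ≈ -0.24805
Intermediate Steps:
-452804/f - 156459/106417 = -452804/(-370483) - 156459/106417 = -452804*(-1/370483) - 156459*1/106417 = 452804/370483 - 156459/106417 = -9779356429/39425689411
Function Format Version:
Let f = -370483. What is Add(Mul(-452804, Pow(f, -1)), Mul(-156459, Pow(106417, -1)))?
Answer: Rational(-9779356429, 39425689411) ≈ -0.24805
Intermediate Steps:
Add(Mul(-452804, Pow(f, -1)), Mul(-156459, Pow(106417, -1))) = Add(Mul(-452804, Pow(-370483, -1)), Mul(-156459, Pow(106417, -1))) = Add(Mul(-452804, Rational(-1, 370483)), Mul(-156459, Rational(1, 106417))) = Add(Rational(452804, 370483), Rational(-156459, 106417)) = Rational(-9779356429, 39425689411)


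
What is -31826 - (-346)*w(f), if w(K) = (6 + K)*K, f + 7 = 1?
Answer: -31826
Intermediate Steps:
f = -6 (f = -7 + 1 = -6)
w(K) = K*(6 + K)
-31826 - (-346)*w(f) = -31826 - (-346)*(-6*(6 - 6)) = -31826 - (-346)*(-6*0) = -31826 - (-346)*0 = -31826 - 1*0 = -31826 + 0 = -31826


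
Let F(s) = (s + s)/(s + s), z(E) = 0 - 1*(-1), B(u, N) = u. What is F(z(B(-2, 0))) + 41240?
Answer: 41241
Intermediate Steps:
z(E) = 1 (z(E) = 0 + 1 = 1)
F(s) = 1 (F(s) = (2*s)/((2*s)) = (2*s)*(1/(2*s)) = 1)
F(z(B(-2, 0))) + 41240 = 1 + 41240 = 41241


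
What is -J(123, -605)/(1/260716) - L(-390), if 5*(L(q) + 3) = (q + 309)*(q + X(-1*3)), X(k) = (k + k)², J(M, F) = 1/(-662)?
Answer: -8834339/1655 ≈ -5338.0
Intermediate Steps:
J(M, F) = -1/662
X(k) = 4*k² (X(k) = (2*k)² = 4*k²)
L(q) = -3 + (36 + q)*(309 + q)/5 (L(q) = -3 + ((q + 309)*(q + 4*(-1*3)²))/5 = -3 + ((309 + q)*(q + 4*(-3)²))/5 = -3 + ((309 + q)*(q + 4*9))/5 = -3 + ((309 + q)*(q + 36))/5 = -3 + ((309 + q)*(36 + q))/5 = -3 + ((36 + q)*(309 + q))/5 = -3 + (36 + q)*(309 + q)/5)
-J(123, -605)/(1/260716) - L(-390) = -(-1)/(662*(1/260716)) - (11109/5 + 69*(-390) + (⅕)*(-390)²) = -(-1)/(662*1/260716) - (11109/5 - 26910 + (⅕)*152100) = -(-1)*260716/662 - (11109/5 - 26910 + 30420) = -1*(-130358/331) - 1*28659/5 = 130358/331 - 28659/5 = -8834339/1655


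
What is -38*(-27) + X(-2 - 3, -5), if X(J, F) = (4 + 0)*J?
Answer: 1006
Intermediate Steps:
X(J, F) = 4*J
-38*(-27) + X(-2 - 3, -5) = -38*(-27) + 4*(-2 - 3) = 1026 + 4*(-5) = 1026 - 20 = 1006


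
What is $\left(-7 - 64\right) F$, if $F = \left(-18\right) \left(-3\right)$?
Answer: $-3834$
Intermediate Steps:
$F = 54$
$\left(-7 - 64\right) F = \left(-7 - 64\right) 54 = \left(-71\right) 54 = -3834$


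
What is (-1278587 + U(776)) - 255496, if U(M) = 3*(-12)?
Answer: -1534119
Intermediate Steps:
U(M) = -36
(-1278587 + U(776)) - 255496 = (-1278587 - 36) - 255496 = -1278623 - 255496 = -1534119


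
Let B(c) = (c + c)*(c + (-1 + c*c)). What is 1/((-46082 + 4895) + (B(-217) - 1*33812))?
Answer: -1/20417013 ≈ -4.8979e-8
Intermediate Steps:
B(c) = 2*c*(-1 + c + c**2) (B(c) = (2*c)*(c + (-1 + c**2)) = (2*c)*(-1 + c + c**2) = 2*c*(-1 + c + c**2))
1/((-46082 + 4895) + (B(-217) - 1*33812)) = 1/((-46082 + 4895) + (2*(-217)*(-1 - 217 + (-217)**2) - 1*33812)) = 1/(-41187 + (2*(-217)*(-1 - 217 + 47089) - 33812)) = 1/(-41187 + (2*(-217)*46871 - 33812)) = 1/(-41187 + (-20342014 - 33812)) = 1/(-41187 - 20375826) = 1/(-20417013) = -1/20417013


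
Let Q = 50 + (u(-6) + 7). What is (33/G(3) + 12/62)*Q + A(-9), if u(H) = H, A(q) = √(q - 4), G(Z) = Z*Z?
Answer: 6103/31 + I*√13 ≈ 196.87 + 3.6056*I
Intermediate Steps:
G(Z) = Z²
A(q) = √(-4 + q)
Q = 51 (Q = 50 + (-6 + 7) = 50 + 1 = 51)
(33/G(3) + 12/62)*Q + A(-9) = (33/(3²) + 12/62)*51 + √(-4 - 9) = (33/9 + 12*(1/62))*51 + √(-13) = (33*(⅑) + 6/31)*51 + I*√13 = (11/3 + 6/31)*51 + I*√13 = (359/93)*51 + I*√13 = 6103/31 + I*√13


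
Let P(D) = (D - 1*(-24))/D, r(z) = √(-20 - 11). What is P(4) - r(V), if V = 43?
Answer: 7 - I*√31 ≈ 7.0 - 5.5678*I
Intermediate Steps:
r(z) = I*√31 (r(z) = √(-31) = I*√31)
P(D) = (24 + D)/D (P(D) = (D + 24)/D = (24 + D)/D)
P(4) - r(V) = (24 + 4)/4 - I*√31 = (¼)*28 - I*√31 = 7 - I*√31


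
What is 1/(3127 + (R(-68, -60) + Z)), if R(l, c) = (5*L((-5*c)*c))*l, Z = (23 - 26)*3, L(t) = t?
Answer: 1/6123118 ≈ 1.6332e-7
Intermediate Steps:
Z = -9 (Z = -3*3 = -9)
R(l, c) = -25*l*c**2 (R(l, c) = (5*((-5*c)*c))*l = (5*(-5*c**2))*l = (-25*c**2)*l = -25*l*c**2)
1/(3127 + (R(-68, -60) + Z)) = 1/(3127 + (-25*(-68)*(-60)**2 - 9)) = 1/(3127 + (-25*(-68)*3600 - 9)) = 1/(3127 + (6120000 - 9)) = 1/(3127 + 6119991) = 1/6123118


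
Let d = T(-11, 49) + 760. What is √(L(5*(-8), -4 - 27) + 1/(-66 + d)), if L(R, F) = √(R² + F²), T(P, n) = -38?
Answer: √(41 + 26896*√2561)/164 ≈ 7.1139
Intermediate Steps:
d = 722 (d = -38 + 760 = 722)
L(R, F) = √(F² + R²)
√(L(5*(-8), -4 - 27) + 1/(-66 + d)) = √(√((-4 - 27)² + (5*(-8))²) + 1/(-66 + 722)) = √(√((-31)² + (-40)²) + 1/656) = √(√(961 + 1600) + 1/656) = √(√2561 + 1/656) = √(1/656 + √2561)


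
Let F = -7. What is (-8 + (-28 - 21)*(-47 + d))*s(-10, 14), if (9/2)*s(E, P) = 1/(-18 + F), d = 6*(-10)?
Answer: -698/15 ≈ -46.533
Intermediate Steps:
d = -60
s(E, P) = -2/225 (s(E, P) = 2/(9*(-18 - 7)) = (2/9)/(-25) = (2/9)*(-1/25) = -2/225)
(-8 + (-28 - 21)*(-47 + d))*s(-10, 14) = (-8 + (-28 - 21)*(-47 - 60))*(-2/225) = (-8 - 49*(-107))*(-2/225) = (-8 + 5243)*(-2/225) = 5235*(-2/225) = -698/15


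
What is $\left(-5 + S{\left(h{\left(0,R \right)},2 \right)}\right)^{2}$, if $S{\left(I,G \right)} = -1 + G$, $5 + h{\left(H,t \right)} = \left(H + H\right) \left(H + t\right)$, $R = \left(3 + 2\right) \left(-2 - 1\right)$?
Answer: $16$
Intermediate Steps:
$R = -15$ ($R = 5 \left(-3\right) = -15$)
$h{\left(H,t \right)} = -5 + 2 H \left(H + t\right)$ ($h{\left(H,t \right)} = -5 + \left(H + H\right) \left(H + t\right) = -5 + 2 H \left(H + t\right)$)
$\left(-5 + S{\left(h{\left(0,R \right)},2 \right)}\right)^{2} = \left(-5 + \left(-1 + 2\right)\right)^{2} = \left(-5 + 1\right)^{2} = \left(-4\right)^{2} = 16$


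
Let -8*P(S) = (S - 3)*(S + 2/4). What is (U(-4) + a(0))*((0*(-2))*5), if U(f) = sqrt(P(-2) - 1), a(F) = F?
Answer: 0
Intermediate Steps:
P(S) = -(1/2 + S)*(-3 + S)/8 (P(S) = -(S - 3)*(S + 2/4)/8 = -(-3 + S)*(S + 2*(1/4))/8 = -(-3 + S)*(S + 1/2)/8 = -(-3 + S)*(1/2 + S)/8 = -(1/2 + S)*(-3 + S)/8)
U(f) = I*sqrt(31)/4 (U(f) = sqrt((3/16 - 1/8*(-2)**2 + (5/16)*(-2)) - 1) = sqrt((3/16 - 1/8*4 - 5/8) - 1) = sqrt((3/16 - 1/2 - 5/8) - 1) = sqrt(-15/16 - 1) = sqrt(-31/16) = I*sqrt(31)/4)
(U(-4) + a(0))*((0*(-2))*5) = (I*sqrt(31)/4 + 0)*((0*(-2))*5) = (I*sqrt(31)/4)*(0*5) = (I*sqrt(31)/4)*0 = 0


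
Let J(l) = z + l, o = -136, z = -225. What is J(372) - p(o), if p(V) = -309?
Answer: 456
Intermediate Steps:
J(l) = -225 + l
J(372) - p(o) = (-225 + 372) - 1*(-309) = 147 + 309 = 456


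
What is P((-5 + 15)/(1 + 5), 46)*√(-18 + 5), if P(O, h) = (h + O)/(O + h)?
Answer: I*√13 ≈ 3.6056*I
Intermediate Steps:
P(O, h) = 1 (P(O, h) = (O + h)/(O + h) = 1)
P((-5 + 15)/(1 + 5), 46)*√(-18 + 5) = 1*√(-18 + 5) = 1*√(-13) = 1*(I*√13) = I*√13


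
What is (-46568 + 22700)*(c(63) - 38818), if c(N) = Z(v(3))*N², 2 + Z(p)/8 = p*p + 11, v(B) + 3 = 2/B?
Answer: -10020311496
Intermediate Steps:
v(B) = -3 + 2/B
Z(p) = 72 + 8*p² (Z(p) = -16 + 8*(p*p + 11) = -16 + 8*(p² + 11) = -16 + 8*(11 + p²) = -16 + (88 + 8*p²) = 72 + 8*p²)
c(N) = 1040*N²/9 (c(N) = (72 + 8*(-3 + 2/3)²)*N² = (72 + 8*(-3 + 2*(⅓))²)*N² = (72 + 8*(-3 + ⅔)²)*N² = (72 + 8*(-7/3)²)*N² = (72 + 8*(49/9))*N² = (72 + 392/9)*N² = 1040*N²/9)
(-46568 + 22700)*(c(63) - 38818) = (-46568 + 22700)*((1040/9)*63² - 38818) = -23868*((1040/9)*3969 - 38818) = -23868*(458640 - 38818) = -23868*419822 = -10020311496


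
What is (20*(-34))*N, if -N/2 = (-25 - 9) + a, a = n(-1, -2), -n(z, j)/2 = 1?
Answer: -48960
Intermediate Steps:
n(z, j) = -2 (n(z, j) = -2*1 = -2)
a = -2
N = 72 (N = -2*((-25 - 9) - 2) = -2*(-34 - 2) = -2*(-36) = 72)
(20*(-34))*N = (20*(-34))*72 = -680*72 = -48960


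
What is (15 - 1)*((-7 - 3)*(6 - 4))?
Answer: -280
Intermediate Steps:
(15 - 1)*((-7 - 3)*(6 - 4)) = 14*(-10*2) = 14*(-20) = -280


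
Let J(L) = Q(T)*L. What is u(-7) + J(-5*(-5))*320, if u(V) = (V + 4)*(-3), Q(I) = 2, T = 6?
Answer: 16009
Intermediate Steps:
u(V) = -12 - 3*V (u(V) = (4 + V)*(-3) = -12 - 3*V)
J(L) = 2*L
u(-7) + J(-5*(-5))*320 = (-12 - 3*(-7)) + (2*(-5*(-5)))*320 = (-12 + 21) + (2*25)*320 = 9 + 50*320 = 9 + 16000 = 16009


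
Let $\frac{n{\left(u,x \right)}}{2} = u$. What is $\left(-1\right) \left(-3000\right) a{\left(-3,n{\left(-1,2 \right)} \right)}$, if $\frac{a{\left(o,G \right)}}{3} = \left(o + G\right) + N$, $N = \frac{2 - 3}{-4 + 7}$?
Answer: $-48000$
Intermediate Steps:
$n{\left(u,x \right)} = 2 u$
$N = - \frac{1}{3} \approx -0.33333$
$a{\left(o,G \right)} = -1 + 3 G + 3 o$ ($a{\left(o,G \right)} = 3 \left(\left(o + G\right) - \frac{1}{3}\right) = 3 \left(\left(G + o\right) - \frac{1}{3}\right) = 3 \left(- \frac{1}{3} + G + o\right) = -1 + 3 G + 3 o$)
$\left(-1\right) \left(-3000\right) a{\left(-3,n{\left(-1,2 \right)} \right)} = \left(-1\right) \left(-3000\right) \left(-1 + 3 \cdot 2 \left(-1\right) + 3 \left(-3\right)\right) = 3000 \left(-1 + 3 \left(-2\right) - 9\right) = 3000 \left(-1 - 6 - 9\right) = 3000 \left(-16\right) = -48000$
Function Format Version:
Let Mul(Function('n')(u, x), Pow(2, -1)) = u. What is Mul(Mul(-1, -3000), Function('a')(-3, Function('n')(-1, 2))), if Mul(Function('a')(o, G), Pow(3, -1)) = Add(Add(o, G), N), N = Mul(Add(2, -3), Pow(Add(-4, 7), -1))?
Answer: -48000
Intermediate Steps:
Function('n')(u, x) = Mul(2, u)
N = Rational(-1, 3) (N = Mul(-1, Pow(3, -1)) = Mul(-1, Rational(1, 3)) = Rational(-1, 3) ≈ -0.33333)
Function('a')(o, G) = Add(-1, Mul(3, G), Mul(3, o)) (Function('a')(o, G) = Mul(3, Add(Add(o, G), Rational(-1, 3))) = Mul(3, Add(Add(G, o), Rational(-1, 3))) = Mul(3, Add(Rational(-1, 3), G, o)) = Add(-1, Mul(3, G), Mul(3, o)))
Mul(Mul(-1, -3000), Function('a')(-3, Function('n')(-1, 2))) = Mul(Mul(-1, -3000), Add(-1, Mul(3, Mul(2, -1)), Mul(3, -3))) = Mul(3000, Add(-1, Mul(3, -2), -9)) = Mul(3000, Add(-1, -6, -9)) = Mul(3000, -16) = -48000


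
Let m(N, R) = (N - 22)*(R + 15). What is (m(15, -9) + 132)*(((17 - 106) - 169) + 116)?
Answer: -12780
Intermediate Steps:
m(N, R) = (-22 + N)*(15 + R)
(m(15, -9) + 132)*(((17 - 106) - 169) + 116) = ((-330 - 22*(-9) + 15*15 + 15*(-9)) + 132)*(((17 - 106) - 169) + 116) = ((-330 + 198 + 225 - 135) + 132)*((-89 - 169) + 116) = (-42 + 132)*(-258 + 116) = 90*(-142) = -12780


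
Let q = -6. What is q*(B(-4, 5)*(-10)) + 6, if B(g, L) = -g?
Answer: 246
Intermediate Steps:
q*(B(-4, 5)*(-10)) + 6 = -6*(-1*(-4))*(-10) + 6 = -24*(-10) + 6 = -6*(-40) + 6 = 240 + 6 = 246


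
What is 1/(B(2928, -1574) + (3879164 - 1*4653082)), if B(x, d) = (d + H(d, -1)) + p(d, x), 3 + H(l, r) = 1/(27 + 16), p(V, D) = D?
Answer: -43/33220380 ≈ -1.2944e-6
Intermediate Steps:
H(l, r) = -128/43 (H(l, r) = -3 + 1/(27 + 16) = -3 + 1/43 = -128/43)
B(x, d) = -128/43 + d + x (B(x, d) = (d - 128/43) + x = (-128/43 + d) + x = -128/43 + d + x)
1/(B(2928, -1574) + (3879164 - 1*4653082)) = 1/((-128/43 - 1574 + 2928) + (3879164 - 1*4653082)) = 1/(58094/43 + (3879164 - 4653082)) = 1/(58094/43 - 773918) = 1/(-33220380/43) = -43/33220380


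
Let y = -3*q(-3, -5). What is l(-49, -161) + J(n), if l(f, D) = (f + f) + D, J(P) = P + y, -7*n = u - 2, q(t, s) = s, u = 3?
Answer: -1709/7 ≈ -244.14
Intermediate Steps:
y = 15 (y = -3*(-5) = 15)
n = -⅐ (n = -(3 - 2)/7 = -⅐*1 = -⅐ ≈ -0.14286)
J(P) = 15 + P (J(P) = P + 15 = 15 + P)
l(f, D) = D + 2*f (l(f, D) = 2*f + D = D + 2*f)
l(-49, -161) + J(n) = (-161 + 2*(-49)) + (15 - ⅐) = (-161 - 98) + 104/7 = -259 + 104/7 = -1709/7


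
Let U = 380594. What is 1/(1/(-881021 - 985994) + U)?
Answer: 1867015/710574706909 ≈ 2.6275e-6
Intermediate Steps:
1/(1/(-881021 - 985994) + U) = 1/(1/(-881021 - 985994) + 380594) = 1/(1/(-1867015) + 380594) = 1/(-1/1867015 + 380594) = 1/(710574706909/1867015) = 1867015/710574706909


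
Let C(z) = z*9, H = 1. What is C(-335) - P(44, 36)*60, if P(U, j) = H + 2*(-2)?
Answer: -2835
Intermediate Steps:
P(U, j) = -3 (P(U, j) = 1 + 2*(-2) = 1 - 4 = -3)
C(z) = 9*z
C(-335) - P(44, 36)*60 = 9*(-335) - (-3)*60 = -3015 - 1*(-180) = -3015 + 180 = -2835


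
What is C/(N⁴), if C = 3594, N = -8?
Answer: 1797/2048 ≈ 0.87744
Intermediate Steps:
C/(N⁴) = 3594/((-8)⁴) = 3594/4096 = 3594*(1/4096) = 1797/2048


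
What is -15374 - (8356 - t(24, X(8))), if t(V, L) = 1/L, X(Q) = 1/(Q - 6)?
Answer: -23728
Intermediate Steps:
X(Q) = 1/(-6 + Q)
-15374 - (8356 - t(24, X(8))) = -15374 - (8356 - 1/(1/(-6 + 8))) = -15374 - (8356 - 1/(1/2)) = -15374 - (8356 - 1/½) = -15374 - (8356 - 1*2) = -15374 - (8356 - 2) = -15374 - 1*8354 = -15374 - 8354 = -23728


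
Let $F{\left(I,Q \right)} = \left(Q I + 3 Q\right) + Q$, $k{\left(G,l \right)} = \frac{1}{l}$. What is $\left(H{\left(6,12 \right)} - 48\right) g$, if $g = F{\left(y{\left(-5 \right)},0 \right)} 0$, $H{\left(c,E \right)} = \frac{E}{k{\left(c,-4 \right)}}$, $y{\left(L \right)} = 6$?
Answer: $0$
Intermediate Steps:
$F{\left(I,Q \right)} = 4 Q + I Q$ ($F{\left(I,Q \right)} = \left(I Q + 3 Q\right) + Q = \left(3 Q + I Q\right) + Q = 4 Q + I Q$)
$H{\left(c,E \right)} = - 4 E$ ($H{\left(c,E \right)} = \frac{E}{\frac{1}{-4}} = \frac{E}{- \frac{1}{4}} = E \left(-4\right) = - 4 E$)
$g = 0$ ($g = 0 \left(4 + 6\right) 0 = 0 \cdot 10 \cdot 0 = 0 \cdot 0 = 0$)
$\left(H{\left(6,12 \right)} - 48\right) g = \left(\left(-4\right) 12 - 48\right) 0 = \left(-48 - 48\right) 0 = \left(-96\right) 0 = 0$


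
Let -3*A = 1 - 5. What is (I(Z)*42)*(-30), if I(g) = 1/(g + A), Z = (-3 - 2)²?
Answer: -3780/79 ≈ -47.848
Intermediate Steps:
Z = 25 (Z = (-5)² = 25)
A = 4/3 (A = -(1 - 5)/3 = -⅓*(-4) = 4/3 ≈ 1.3333)
I(g) = 1/(4/3 + g) (I(g) = 1/(g + 4/3) = 1/(4/3 + g))
(I(Z)*42)*(-30) = ((3/(4 + 3*25))*42)*(-30) = ((3/(4 + 75))*42)*(-30) = ((3/79)*42)*(-30) = (126/79)*(-30) = -3780/79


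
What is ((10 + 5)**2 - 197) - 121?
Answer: -93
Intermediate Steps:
((10 + 5)**2 - 197) - 121 = (15**2 - 197) - 121 = (225 - 197) - 121 = 28 - 121 = -93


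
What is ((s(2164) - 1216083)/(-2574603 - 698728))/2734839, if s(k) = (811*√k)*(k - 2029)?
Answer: 405361/2984011092903 - 24330*√541/994670364301 ≈ -4.3309e-7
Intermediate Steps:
s(k) = 811*√k*(-2029 + k) (s(k) = (811*√k)*(-2029 + k) = 811*√k*(-2029 + k))
((s(2164) - 1216083)/(-2574603 - 698728))/2734839 = ((811*√2164*(-2029 + 2164) - 1216083)/(-2574603 - 698728))/2734839 = ((811*(2*√541)*135 - 1216083)/(-3273331))*(1/2734839) = ((218970*√541 - 1216083)*(-1/3273331))*(1/2734839) = ((-1216083 + 218970*√541)*(-1/3273331))*(1/2734839) = (1216083/3273331 - 218970*√541/3273331)*(1/2734839) = 405361/2984011092903 - 24330*√541/994670364301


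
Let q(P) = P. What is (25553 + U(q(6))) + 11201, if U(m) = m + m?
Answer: 36766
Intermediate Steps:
U(m) = 2*m
(25553 + U(q(6))) + 11201 = (25553 + 2*6) + 11201 = (25553 + 12) + 11201 = 25565 + 11201 = 36766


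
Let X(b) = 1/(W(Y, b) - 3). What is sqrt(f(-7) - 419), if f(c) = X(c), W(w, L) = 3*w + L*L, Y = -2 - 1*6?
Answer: I*sqrt(202774)/22 ≈ 20.468*I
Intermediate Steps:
Y = -8 (Y = -2 - 6 = -8)
W(w, L) = L**2 + 3*w (W(w, L) = 3*w + L**2 = L**2 + 3*w)
X(b) = 1/(-27 + b**2) (X(b) = 1/((b**2 + 3*(-8)) - 3) = 1/((b**2 - 24) - 3) = 1/((-24 + b**2) - 3) = 1/(-27 + b**2))
f(c) = 1/(-27 + c**2)
sqrt(f(-7) - 419) = sqrt(1/(-27 + (-7)**2) - 419) = sqrt(1/(-27 + 49) - 419) = sqrt(1/22 - 419) = sqrt(-9217/22) = I*sqrt(202774)/22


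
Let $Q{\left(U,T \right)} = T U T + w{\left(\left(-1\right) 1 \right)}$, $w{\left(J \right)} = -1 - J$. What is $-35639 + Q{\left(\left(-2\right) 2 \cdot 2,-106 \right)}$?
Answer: $-125527$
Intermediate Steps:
$Q{\left(U,T \right)} = U T^{2}$ ($Q{\left(U,T \right)} = T U T - \left(1 - 1\right) = U T^{2} - 0 = U T^{2} + \left(-1 + 1\right) = U T^{2} + 0 = U T^{2}$)
$-35639 + Q{\left(\left(-2\right) 2 \cdot 2,-106 \right)} = -35639 + \left(-2\right) 2 \cdot 2 \left(-106\right)^{2} = -35639 + \left(-4\right) 2 \cdot 11236 = -35639 - 89888 = -125527$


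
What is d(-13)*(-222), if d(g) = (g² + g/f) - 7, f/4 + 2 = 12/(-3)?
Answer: -144337/4 ≈ -36084.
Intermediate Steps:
f = -24 (f = -8 + 4*(12/(-3)) = -8 + 4*(12*(-⅓)) = -8 + 4*(-4) = -8 - 16 = -24)
d(g) = -7 + g² - g/24 (d(g) = (g² + g/(-24)) - 7 = (g² - g/24) - 7 = -7 + g² - g/24)
d(-13)*(-222) = (-7 + (-13)² - 1/24*(-13))*(-222) = (-7 + 169 + 13/24)*(-222) = (3901/24)*(-222) = -144337/4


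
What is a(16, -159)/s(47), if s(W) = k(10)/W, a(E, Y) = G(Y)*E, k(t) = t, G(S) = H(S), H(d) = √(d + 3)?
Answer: 752*I*√39/5 ≈ 939.25*I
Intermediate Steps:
H(d) = √(3 + d)
G(S) = √(3 + S)
a(E, Y) = E*√(3 + Y) (a(E, Y) = √(3 + Y)*E = E*√(3 + Y))
s(W) = 10/W
a(16, -159)/s(47) = (16*√(3 - 159))/((10/47)) = (16*√(-156))/((10*(1/47))) = (16*(2*I*√39))/(10/47) = (32*I*√39)*(47/10) = 752*I*√39/5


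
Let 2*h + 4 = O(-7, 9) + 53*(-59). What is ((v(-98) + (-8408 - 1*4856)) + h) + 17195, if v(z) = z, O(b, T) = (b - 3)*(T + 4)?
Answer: 4405/2 ≈ 2202.5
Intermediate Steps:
O(b, T) = (-3 + b)*(4 + T)
h = -3261/2 (h = -2 + ((-12 - 3*9 + 4*(-7) + 9*(-7)) + 53*(-59))/2 = -2 + ((-12 - 27 - 28 - 63) - 3127)/2 = -2 + (-130 - 3127)/2 = -2 + (1/2)*(-3257) = -2 - 3257/2 = -3261/2 ≈ -1630.5)
((v(-98) + (-8408 - 1*4856)) + h) + 17195 = ((-98 + (-8408 - 1*4856)) - 3261/2) + 17195 = ((-98 + (-8408 - 4856)) - 3261/2) + 17195 = ((-98 - 13264) - 3261/2) + 17195 = (-13362 - 3261/2) + 17195 = -29985/2 + 17195 = 4405/2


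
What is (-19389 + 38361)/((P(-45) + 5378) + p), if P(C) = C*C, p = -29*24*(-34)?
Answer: 18972/31067 ≈ 0.61068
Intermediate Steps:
p = 23664 (p = -696*(-34) = 23664)
P(C) = C²
(-19389 + 38361)/((P(-45) + 5378) + p) = (-19389 + 38361)/(((-45)² + 5378) + 23664) = 18972/((2025 + 5378) + 23664) = 18972/(7403 + 23664) = 18972/31067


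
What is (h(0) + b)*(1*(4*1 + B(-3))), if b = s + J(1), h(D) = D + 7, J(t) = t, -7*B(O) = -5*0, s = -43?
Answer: -140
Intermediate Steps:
B(O) = 0 (B(O) = -(-5)*0/7 = -1/7*0 = 0)
h(D) = 7 + D
b = -42 (b = -43 + 1 = -42)
(h(0) + b)*(1*(4*1 + B(-3))) = ((7 + 0) - 42)*(1*(4*1 + 0)) = (7 - 42)*(1*(4 + 0)) = -35*4 = -140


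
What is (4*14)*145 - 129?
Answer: 7991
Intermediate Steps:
(4*14)*145 - 129 = 56*145 - 129 = 8120 - 129 = 7991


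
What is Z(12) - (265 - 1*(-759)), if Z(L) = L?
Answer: -1012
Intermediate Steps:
Z(12) - (265 - 1*(-759)) = 12 - (265 - 1*(-759)) = 12 - (265 + 759) = 12 - 1*1024 = 12 - 1024 = -1012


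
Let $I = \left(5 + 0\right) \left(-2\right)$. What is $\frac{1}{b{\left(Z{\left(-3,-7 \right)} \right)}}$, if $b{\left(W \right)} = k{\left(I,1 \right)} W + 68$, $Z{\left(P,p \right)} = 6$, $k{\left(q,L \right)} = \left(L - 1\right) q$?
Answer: $\frac{1}{68} \approx 0.014706$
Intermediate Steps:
$I = -10$ ($I = 5 \left(-2\right) = -10$)
$k{\left(q,L \right)} = q \left(-1 + L\right)$ ($k{\left(q,L \right)} = \left(-1 + L\right) q = q \left(-1 + L\right)$)
$b{\left(W \right)} = 68$ ($b{\left(W \right)} = - 10 \left(-1 + 1\right) W + 68 = \left(-10\right) 0 W + 68 = 0 W + 68 = 0 + 68 = 68$)
$\frac{1}{b{\left(Z{\left(-3,-7 \right)} \right)}} = \frac{1}{68}$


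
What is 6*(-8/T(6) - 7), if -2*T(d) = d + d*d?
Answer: -278/7 ≈ -39.714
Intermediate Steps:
T(d) = -d/2 - d**2/2 (T(d) = -(d + d*d)/2 = -(d + d**2)/2 = -d/2 - d**2/2)
6*(-8/T(6) - 7) = 6*(-8*(-1/(3*(1 + 6))) - 7) = 6*(-8/((-1/2*6*7)) - 7) = 6*(-8/(-21) - 7) = 6*(-8*(-1/21) - 7) = 6*(8/21 - 7) = 6*(-139/21) = -278/7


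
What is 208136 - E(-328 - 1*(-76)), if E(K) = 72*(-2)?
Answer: 208280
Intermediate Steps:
E(K) = -144
208136 - E(-328 - 1*(-76)) = 208136 - 1*(-144) = 208136 + 144 = 208280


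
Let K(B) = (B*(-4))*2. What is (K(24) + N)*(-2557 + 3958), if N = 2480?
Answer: 3205488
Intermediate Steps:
K(B) = -8*B (K(B) = -4*B*2 = -8*B)
(K(24) + N)*(-2557 + 3958) = (-8*24 + 2480)*(-2557 + 3958) = (-192 + 2480)*1401 = 2288*1401 = 3205488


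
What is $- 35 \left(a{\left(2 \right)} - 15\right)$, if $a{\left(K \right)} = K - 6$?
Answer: $665$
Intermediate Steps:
$a{\left(K \right)} = -6 + K$ ($a{\left(K \right)} = K - 6 = -6 + K$)
$- 35 \left(a{\left(2 \right)} - 15\right) = - 35 \left(\left(-6 + 2\right) - 15\right) = - 35 \left(-4 - 15\right) = \left(-35\right) \left(-19\right) = 665$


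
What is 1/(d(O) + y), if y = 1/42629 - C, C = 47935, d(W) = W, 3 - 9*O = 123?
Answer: -127887/6131968502 ≈ -2.0856e-5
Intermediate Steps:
O = -40/3 (O = ⅓ - ⅑*123 = ⅓ - 41/3 = -40/3 ≈ -13.333)
y = -2043421114/42629 (y = 1/42629 - 1*47935 = 1/42629 - 47935 = -2043421114/42629 ≈ -47935.)
1/(d(O) + y) = 1/(-40/3 - 2043421114/42629) = 1/(-6131968502/127887) = -127887/6131968502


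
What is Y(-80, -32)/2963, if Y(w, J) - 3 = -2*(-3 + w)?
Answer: 169/2963 ≈ 0.057037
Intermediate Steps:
Y(w, J) = 9 - 2*w (Y(w, J) = 3 - 2*(-3 + w) = 3 + (6 - 2*w) = 9 - 2*w)
Y(-80, -32)/2963 = (9 - 2*(-80))/2963 = (9 + 160)*(1/2963) = 169*(1/2963) = 169/2963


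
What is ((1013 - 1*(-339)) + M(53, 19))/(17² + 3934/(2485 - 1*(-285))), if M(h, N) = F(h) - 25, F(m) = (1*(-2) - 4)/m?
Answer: 97400125/21318296 ≈ 4.5688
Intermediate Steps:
F(m) = -6/m (F(m) = (-2 - 4)/m = -6/m)
M(h, N) = -25 - 6/h (M(h, N) = -6/h - 25 = -25 - 6/h)
((1013 - 1*(-339)) + M(53, 19))/(17² + 3934/(2485 - 1*(-285))) = ((1013 - 1*(-339)) + (-25 - 6/53))/(17² + 3934/(2485 - 1*(-285))) = ((1013 + 339) + (-25 - 6*1/53))/(289 + 3934/(2485 + 285)) = (1352 + (-25 - 6/53))/(289 + 3934/2770) = (1352 - 1331/53)/(289 + 3934*(1/2770)) = 70325/(53*(289 + 1967/1385)) = 70325/(53*(402232/1385)) = (70325/53)*(1385/402232) = 97400125/21318296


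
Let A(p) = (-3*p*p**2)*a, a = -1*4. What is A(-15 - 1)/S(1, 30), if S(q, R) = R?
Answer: -8192/5 ≈ -1638.4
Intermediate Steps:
a = -4
A(p) = 12*p**3 (A(p) = -3*p*p**2*(-4) = -3*p**3*(-4) = 12*p**3)
A(-15 - 1)/S(1, 30) = (12*(-15 - 1)**3)/30 = (12*(-16)**3)*(1/30) = (12*(-4096))*(1/30) = -49152*1/30 = -8192/5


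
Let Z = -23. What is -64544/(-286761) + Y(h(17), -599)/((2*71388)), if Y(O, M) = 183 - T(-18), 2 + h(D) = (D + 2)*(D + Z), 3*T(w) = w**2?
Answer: 1026315691/4549176504 ≈ 0.22560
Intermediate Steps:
T(w) = w**2/3
h(D) = -2 + (-23 + D)*(2 + D) (h(D) = -2 + (D + 2)*(D - 23) = -2 + (2 + D)*(-23 + D) = -2 + (-23 + D)*(2 + D))
Y(O, M) = 75 (Y(O, M) = 183 - (-18)**2/3 = 183 - 324/3 = 183 - 1*108 = 183 - 108 = 75)
-64544/(-286761) + Y(h(17), -599)/((2*71388)) = -64544/(-286761) + 75/((2*71388)) = -64544*(-1/286761) + 75/142776 = 64544/286761 + 75*(1/142776) = 64544/286761 + 25/47592 = 1026315691/4549176504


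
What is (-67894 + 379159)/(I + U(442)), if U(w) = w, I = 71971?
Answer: 311265/72413 ≈ 4.2985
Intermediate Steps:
(-67894 + 379159)/(I + U(442)) = (-67894 + 379159)/(71971 + 442) = 311265/72413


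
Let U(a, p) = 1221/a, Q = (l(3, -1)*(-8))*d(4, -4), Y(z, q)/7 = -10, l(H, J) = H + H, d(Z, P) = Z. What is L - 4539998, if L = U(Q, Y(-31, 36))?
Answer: -290560279/64 ≈ -4.5400e+6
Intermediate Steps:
l(H, J) = 2*H
Y(z, q) = -70 (Y(z, q) = 7*(-10) = -70)
Q = -192 (Q = ((2*3)*(-8))*4 = (6*(-8))*4 = -48*4 = -192)
L = -407/64 (L = 1221/(-192) = 1221*(-1/192) = -407/64 ≈ -6.3594)
L - 4539998 = -407/64 - 4539998 = -290560279/64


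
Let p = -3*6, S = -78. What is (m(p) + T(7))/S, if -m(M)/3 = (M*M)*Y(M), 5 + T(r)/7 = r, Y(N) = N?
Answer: -8755/39 ≈ -224.49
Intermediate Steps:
T(r) = -35 + 7*r
p = -18
m(M) = -3*M³ (m(M) = -3*M*M*M = -3*M²*M = -3*M³)
(m(p) + T(7))/S = (-3*(-18)³ + (-35 + 7*7))/(-78) = -(-3*(-5832) + (-35 + 49))/78 = -(17496 + 14)/78 = -1/78*17510 = -8755/39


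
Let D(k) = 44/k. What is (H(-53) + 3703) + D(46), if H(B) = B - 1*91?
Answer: 81879/23 ≈ 3560.0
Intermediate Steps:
H(B) = -91 + B (H(B) = B - 91 = -91 + B)
(H(-53) + 3703) + D(46) = ((-91 - 53) + 3703) + 44/46 = (-144 + 3703) + 44*(1/46) = 3559 + 22/23 = 81879/23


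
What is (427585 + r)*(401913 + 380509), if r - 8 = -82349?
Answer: 270126500968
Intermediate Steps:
r = -82341 (r = 8 - 82349 = -82341)
(427585 + r)*(401913 + 380509) = (427585 - 82341)*(401913 + 380509) = 345244*782422 = 270126500968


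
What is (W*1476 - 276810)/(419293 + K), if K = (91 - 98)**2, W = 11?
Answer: -130287/209671 ≈ -0.62139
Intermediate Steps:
K = 49 (K = (-7)**2 = 49)
(W*1476 - 276810)/(419293 + K) = (11*1476 - 276810)/(419293 + 49) = (16236 - 276810)/419342 = -260574*1/419342 = -130287/209671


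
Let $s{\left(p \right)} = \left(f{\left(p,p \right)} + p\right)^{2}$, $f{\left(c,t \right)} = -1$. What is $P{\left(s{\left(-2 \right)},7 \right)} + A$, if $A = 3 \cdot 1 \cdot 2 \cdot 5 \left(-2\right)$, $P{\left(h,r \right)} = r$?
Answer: $-53$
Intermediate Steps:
$s{\left(p \right)} = \left(-1 + p\right)^{2}$
$A = -60$ ($A = 3 \cdot 2 \left(-10\right) = 6 \left(-10\right) = -60$)
$P{\left(s{\left(-2 \right)},7 \right)} + A = 7 - 60 = -53$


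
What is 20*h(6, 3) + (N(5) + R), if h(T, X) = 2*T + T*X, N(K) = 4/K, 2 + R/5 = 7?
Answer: 3129/5 ≈ 625.80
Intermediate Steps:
R = 25 (R = -10 + 5*7 = -10 + 35 = 25)
20*h(6, 3) + (N(5) + R) = 20*(6*(2 + 3)) + (4/5 + 25) = 20*(6*5) + (4*(⅕) + 25) = 20*30 + (⅘ + 25) = 600 + 129/5 = 3129/5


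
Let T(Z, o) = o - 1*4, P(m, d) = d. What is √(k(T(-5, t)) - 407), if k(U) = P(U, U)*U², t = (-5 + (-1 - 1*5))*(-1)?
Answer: 8*I ≈ 8.0*I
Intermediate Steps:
t = 11 (t = (-5 + (-1 - 5))*(-1) = (-5 - 6)*(-1) = -11*(-1) = 11)
T(Z, o) = -4 + o (T(Z, o) = o - 4 = -4 + o)
k(U) = U³ (k(U) = U*U² = U³)
√(k(T(-5, t)) - 407) = √((-4 + 11)³ - 407) = √(7³ - 407) = √(343 - 407) = √(-64) = 8*I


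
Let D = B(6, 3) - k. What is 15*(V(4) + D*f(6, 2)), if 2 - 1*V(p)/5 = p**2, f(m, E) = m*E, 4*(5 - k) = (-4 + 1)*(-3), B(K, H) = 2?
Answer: -1185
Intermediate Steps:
k = 11/4 (k = 5 - (-4 + 1)*(-3)/4 = 5 - (-3)*(-3)/4 = 5 - 1/4*9 = 5 - 9/4 = 11/4 ≈ 2.7500)
f(m, E) = E*m
V(p) = 10 - 5*p**2
D = -3/4 (D = 2 - 1*11/4 = 2 - 11/4 = -3/4 ≈ -0.75000)
15*(V(4) + D*f(6, 2)) = 15*((10 - 5*4**2) - 3*6/2) = 15*((10 - 5*16) - 3/4*12) = 15*((10 - 80) - 9) = 15*(-70 - 9) = 15*(-79) = -1185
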